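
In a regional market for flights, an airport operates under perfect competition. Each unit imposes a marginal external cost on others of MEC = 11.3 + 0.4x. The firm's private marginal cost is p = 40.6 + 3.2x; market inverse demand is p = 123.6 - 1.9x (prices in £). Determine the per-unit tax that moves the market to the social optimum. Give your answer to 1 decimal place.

Social marginal cost = private MC + MEC = 51.9 + 3.6x.
Set SMC = demand: 51.9 + 3.6x = 123.6 - 1.9x → x* = 13.0364.
The Pigouvian tax equals MEC at x*: 11.3 + 0.4×13.0364 = 16.5146.

tax = £16.5 per unit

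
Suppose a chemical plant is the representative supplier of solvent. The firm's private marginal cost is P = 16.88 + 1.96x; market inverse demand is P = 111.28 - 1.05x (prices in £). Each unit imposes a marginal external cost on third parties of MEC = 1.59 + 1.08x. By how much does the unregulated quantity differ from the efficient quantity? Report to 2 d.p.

Market equilibrium (private): 16.88 + 1.96x = 111.28 - 1.05x → x_m = 31.3621.
Social marginal cost = private MC + MEC = 18.47 + 3.04x.
Set SMC = demand: 18.47 + 3.04x = 111.28 - 1.05x → x* = 22.6919.
Gap = |31.3621 − 22.6919| = 8.6702.

8.67 units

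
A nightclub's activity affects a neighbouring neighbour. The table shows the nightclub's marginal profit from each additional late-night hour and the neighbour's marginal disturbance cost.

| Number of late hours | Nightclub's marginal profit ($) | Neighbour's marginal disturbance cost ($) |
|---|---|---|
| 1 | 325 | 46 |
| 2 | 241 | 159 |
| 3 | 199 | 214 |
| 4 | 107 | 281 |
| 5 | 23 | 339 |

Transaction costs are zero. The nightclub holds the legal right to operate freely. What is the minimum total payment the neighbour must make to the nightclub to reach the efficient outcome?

$329

Left alone the nightclub would choose level 5 (marginal profit stays positive).
Efficient level: k* = 2 (marginal profit ≥ marginal disturbance cost through 2).
The neighbour must at least cover the nightclub's forgone profit from cutting 5→2: 199 + 107 + 23 = 329.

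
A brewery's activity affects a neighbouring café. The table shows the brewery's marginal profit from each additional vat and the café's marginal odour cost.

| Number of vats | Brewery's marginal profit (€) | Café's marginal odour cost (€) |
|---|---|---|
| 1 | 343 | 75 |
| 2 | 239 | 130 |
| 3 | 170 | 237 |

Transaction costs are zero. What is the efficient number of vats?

Bargaining reaches the level where marginal profit last exceeds marginal odour cost.
That holds through level 2 (239 ≥ 130) but not at 3 (170 < 237).

2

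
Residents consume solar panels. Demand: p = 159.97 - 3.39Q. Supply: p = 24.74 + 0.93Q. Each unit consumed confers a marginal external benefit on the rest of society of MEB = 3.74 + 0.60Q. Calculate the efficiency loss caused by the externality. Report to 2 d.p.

Market equilibrium (private): 24.74 + 0.93Q = 159.97 - 3.39Q → Q_m = 31.3032.
Social marginal benefit = demand + MEB = 163.71 - 2.79Q.
Set SMB = MC: 163.71 - 2.79Q = 24.74 + 0.93Q → Q* = 37.3575.
Height of the DWL triangle at Q_m is SMB(Q_m) − MC(Q_m) = MEB(Q_m) = 22.5219.
DWL = ½ × 6.0543 × 22.5219 = 68.1772.

DWL = 68.18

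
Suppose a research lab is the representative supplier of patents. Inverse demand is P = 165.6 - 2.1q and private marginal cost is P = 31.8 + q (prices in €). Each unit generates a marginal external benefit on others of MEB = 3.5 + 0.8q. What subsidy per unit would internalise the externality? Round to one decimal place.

Social marginal cost = private MC − MEB = 28.3 + 0.2q.
Set SMC = demand: 28.3 + 0.2q = 165.6 - 2.1q → q* = 59.6957.
The Pigouvian subsidy equals MEB at q*: 3.5 + 0.8×59.6957 = 51.2566.

subsidy = €51.3 per unit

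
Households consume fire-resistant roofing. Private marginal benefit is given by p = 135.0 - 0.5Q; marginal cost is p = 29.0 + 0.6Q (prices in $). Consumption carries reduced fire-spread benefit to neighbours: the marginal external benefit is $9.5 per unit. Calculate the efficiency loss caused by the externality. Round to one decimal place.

DWL = $41.0

Market equilibrium (private): 29.0 + 0.6Q = 135.0 - 0.5Q → Q_m = 96.3636.
Social marginal benefit = demand + MEB = 144.5 - 0.5Q.
Set SMB = MC: 144.5 - 0.5Q = 29.0 + 0.6Q → Q* = 105.0000.
The loss is the area between SMB and MC from Q* to Q_m; with linear curves that's a triangle of height MEB(Q_m).
DWL = ½ × 8.6364 × 9.5000 = 41.0229.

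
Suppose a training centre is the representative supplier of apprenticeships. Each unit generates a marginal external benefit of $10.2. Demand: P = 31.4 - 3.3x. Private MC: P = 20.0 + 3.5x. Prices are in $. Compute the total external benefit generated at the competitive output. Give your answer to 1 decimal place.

$17.1

Market equilibrium (private): 20.0 + 3.5x = 31.4 - 3.3x → x_m = 1.6765.
Total external benefit = MEB × x_m = 10.2 × 1.6765 = 17.1003.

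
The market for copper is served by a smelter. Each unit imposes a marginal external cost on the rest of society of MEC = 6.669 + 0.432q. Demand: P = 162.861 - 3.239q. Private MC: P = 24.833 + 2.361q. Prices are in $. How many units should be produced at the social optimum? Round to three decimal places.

Social marginal cost = private MC + MEC = 31.502 + 2.793q.
Set SMC = demand: 31.502 + 2.793q = 162.861 - 3.239q → q* = 21.7770.

q* = 21.777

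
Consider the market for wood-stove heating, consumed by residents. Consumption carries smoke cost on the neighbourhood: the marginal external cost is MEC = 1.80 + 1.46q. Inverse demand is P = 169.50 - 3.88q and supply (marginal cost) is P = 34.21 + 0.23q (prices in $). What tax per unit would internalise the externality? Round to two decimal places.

tax = $36.79 per unit

Social marginal benefit = demand − MEC = 167.70 - 5.34q.
Set SMB = MC: 167.70 - 5.34q = 34.21 + 0.23q → q* = 23.9659.
The Pigouvian tax equals MEC at q*: 1.80 + 1.46×23.9659 = 36.7902.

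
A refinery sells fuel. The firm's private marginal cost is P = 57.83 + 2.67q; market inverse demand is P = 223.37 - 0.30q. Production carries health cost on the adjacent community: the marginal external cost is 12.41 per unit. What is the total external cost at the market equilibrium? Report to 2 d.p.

691.70

Market equilibrium (private): 57.83 + 2.67q = 223.37 - 0.30q → q_m = 55.7374.
Total external cost = MEC × q_m = 12.41 × 55.7374 = 691.7011.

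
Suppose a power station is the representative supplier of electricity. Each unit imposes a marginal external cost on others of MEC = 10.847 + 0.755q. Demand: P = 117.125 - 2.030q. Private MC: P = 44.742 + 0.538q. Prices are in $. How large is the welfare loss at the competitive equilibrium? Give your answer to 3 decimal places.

DWL = $155.311

Market equilibrium (private): 44.742 + 0.538q = 117.125 - 2.030q → q_m = 28.1865.
Social marginal cost = private MC + MEC = 55.589 + 1.293q.
Set SMC = demand: 55.589 + 1.293q = 117.125 - 2.030q → q* = 18.5182.
Between q* and q_m the wedge SMC − demand runs linearly from 0 to MEC(q_m), so the loss is a triangle.
DWL = ½ × 9.6683 × 32.1278 = 155.3106.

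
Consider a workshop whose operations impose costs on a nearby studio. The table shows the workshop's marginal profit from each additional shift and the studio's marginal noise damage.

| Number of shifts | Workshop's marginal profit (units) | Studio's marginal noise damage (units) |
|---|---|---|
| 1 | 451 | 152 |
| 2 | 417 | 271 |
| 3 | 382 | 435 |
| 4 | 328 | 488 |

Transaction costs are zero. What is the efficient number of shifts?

Bargaining reaches the level where marginal profit last exceeds marginal noise damage.
That holds through level 2 (417 ≥ 271) but not at 3 (382 < 435).

2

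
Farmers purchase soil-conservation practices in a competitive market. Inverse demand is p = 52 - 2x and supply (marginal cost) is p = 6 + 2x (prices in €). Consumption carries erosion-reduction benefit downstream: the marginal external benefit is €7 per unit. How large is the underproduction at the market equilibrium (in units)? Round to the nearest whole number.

2 units

Market equilibrium (private): 6 + 2x = 52 - 2x → x_m = 11.5000.
Social marginal benefit = demand + MEB = 59 - 2x.
Set SMB = MC: 59 - 2x = 6 + 2x → x* = 13.2500.
Gap = |11.5000 − 13.2500| = 1.7500.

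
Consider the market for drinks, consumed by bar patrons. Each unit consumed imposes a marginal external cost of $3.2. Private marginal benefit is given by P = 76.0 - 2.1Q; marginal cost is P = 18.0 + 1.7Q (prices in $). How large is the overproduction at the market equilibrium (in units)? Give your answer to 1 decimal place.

Market equilibrium (private): 18.0 + 1.7Q = 76.0 - 2.1Q → Q_m = 15.2632.
Social marginal benefit = demand − MEC = 72.8 - 2.1Q.
Set SMB = MC: 72.8 - 2.1Q = 18.0 + 1.7Q → Q* = 14.4211.
Gap = |15.2632 − 14.4211| = 0.8421.

0.8 units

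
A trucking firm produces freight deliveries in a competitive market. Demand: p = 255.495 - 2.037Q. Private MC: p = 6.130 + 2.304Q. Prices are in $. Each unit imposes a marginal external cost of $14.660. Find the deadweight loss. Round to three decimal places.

DWL = $24.754

Market equilibrium (private): 6.130 + 2.304Q = 255.495 - 2.037Q → Q_m = 57.4441.
Social marginal cost = private MC + MEC = 20.790 + 2.304Q.
Set SMC = demand: 20.790 + 2.304Q = 255.495 - 2.037Q → Q* = 54.0670.
Height of the DWL triangle at Q_m is SMC(Q_m) − demand(Q_m) = MEC(Q_m) = 14.6600.
DWL = ½ × 3.3771 × 14.6600 = 24.7541.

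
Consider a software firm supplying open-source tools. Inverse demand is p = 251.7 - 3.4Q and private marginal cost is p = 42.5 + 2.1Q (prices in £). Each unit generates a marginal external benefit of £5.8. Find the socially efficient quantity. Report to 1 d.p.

Social marginal cost = private MC − MEB = 36.7 + 2.1Q.
Set SMC = demand: 36.7 + 2.1Q = 251.7 - 3.4Q → Q* = 39.0909.

Q* = 39.1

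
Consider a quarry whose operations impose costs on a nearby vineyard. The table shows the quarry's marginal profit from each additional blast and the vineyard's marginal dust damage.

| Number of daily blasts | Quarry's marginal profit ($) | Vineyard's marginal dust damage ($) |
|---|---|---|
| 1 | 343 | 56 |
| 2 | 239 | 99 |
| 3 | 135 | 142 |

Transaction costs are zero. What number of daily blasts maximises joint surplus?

Bargaining reaches the level where marginal profit last exceeds marginal dust damage.
That holds through level 2 (239 ≥ 99) but not at 3 (135 < 142).

2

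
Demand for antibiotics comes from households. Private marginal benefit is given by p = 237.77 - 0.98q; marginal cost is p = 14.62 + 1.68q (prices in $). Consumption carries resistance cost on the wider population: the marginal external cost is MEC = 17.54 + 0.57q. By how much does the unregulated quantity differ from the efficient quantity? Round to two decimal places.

20.23 units

Market equilibrium (private): 14.62 + 1.68q = 237.77 - 0.98q → q_m = 83.8910.
Social marginal benefit = demand − MEC = 220.23 - 1.55q.
Set SMB = MC: 220.23 - 1.55q = 14.62 + 1.68q → q* = 63.6563.
Gap = |83.8910 − 63.6563| = 20.2347.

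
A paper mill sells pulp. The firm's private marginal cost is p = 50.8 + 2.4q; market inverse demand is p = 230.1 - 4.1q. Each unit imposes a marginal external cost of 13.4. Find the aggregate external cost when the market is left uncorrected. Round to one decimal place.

369.6

Market equilibrium (private): 50.8 + 2.4q = 230.1 - 4.1q → q_m = 27.5846.
Total external cost = MEC × q_m = 13.4 × 27.5846 = 369.6336.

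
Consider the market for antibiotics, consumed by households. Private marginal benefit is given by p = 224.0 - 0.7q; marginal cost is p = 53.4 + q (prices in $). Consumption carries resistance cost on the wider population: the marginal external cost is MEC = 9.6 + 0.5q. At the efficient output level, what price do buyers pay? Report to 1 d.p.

P = $172.8

Social marginal benefit = demand − MEC = 214.4 - 1.2q.
Set SMB = MC: 214.4 - 1.2q = 53.4 + q → q* = 73.1818.
Consumer price on the demand curve at q*: 224.0 − 0.7×73.1818 = 172.7727.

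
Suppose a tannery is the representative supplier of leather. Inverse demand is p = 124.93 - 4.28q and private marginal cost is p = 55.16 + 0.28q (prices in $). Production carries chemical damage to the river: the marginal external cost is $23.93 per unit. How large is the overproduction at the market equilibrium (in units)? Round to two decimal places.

5.25 units

Market equilibrium (private): 55.16 + 0.28q = 124.93 - 4.28q → q_m = 15.3004.
Social marginal cost = private MC + MEC = 79.09 + 0.28q.
Set SMC = demand: 79.09 + 0.28q = 124.93 - 4.28q → q* = 10.0526.
Gap = |15.3004 − 10.0526| = 5.2478.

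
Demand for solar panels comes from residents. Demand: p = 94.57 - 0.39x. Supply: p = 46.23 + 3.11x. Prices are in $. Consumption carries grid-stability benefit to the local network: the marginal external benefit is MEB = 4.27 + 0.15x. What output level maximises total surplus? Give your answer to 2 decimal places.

x* = 15.70

Social marginal benefit = demand + MEB = 98.84 - 0.24x.
Set SMB = MC: 98.84 - 0.24x = 46.23 + 3.11x → x* = 15.7045.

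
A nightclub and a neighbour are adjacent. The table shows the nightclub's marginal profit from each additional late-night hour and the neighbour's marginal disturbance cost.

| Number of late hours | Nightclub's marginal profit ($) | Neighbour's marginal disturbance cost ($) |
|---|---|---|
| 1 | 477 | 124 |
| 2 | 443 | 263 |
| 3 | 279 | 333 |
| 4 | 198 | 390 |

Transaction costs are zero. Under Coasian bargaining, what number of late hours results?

2

Bargaining reaches the level where marginal profit last exceeds marginal disturbance cost.
That holds through level 2 (443 ≥ 263) but not at 3 (279 < 333).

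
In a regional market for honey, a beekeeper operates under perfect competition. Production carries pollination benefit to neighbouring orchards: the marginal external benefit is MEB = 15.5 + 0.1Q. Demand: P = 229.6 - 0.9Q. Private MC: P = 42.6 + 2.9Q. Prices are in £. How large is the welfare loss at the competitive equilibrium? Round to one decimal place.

DWL = £56.4

Market equilibrium (private): 42.6 + 2.9Q = 229.6 - 0.9Q → Q_m = 49.2105.
Social marginal cost = private MC − MEB = 27.1 + 2.8Q.
Set SMC = demand: 27.1 + 2.8Q = 229.6 - 0.9Q → Q* = 54.7297.
Between Q* and Q_m the wedge demand − SMC runs linearly from 0 to MEB(Q_m), so the loss is a triangle.
DWL = ½ × 5.5192 × 20.4211 = 56.3541.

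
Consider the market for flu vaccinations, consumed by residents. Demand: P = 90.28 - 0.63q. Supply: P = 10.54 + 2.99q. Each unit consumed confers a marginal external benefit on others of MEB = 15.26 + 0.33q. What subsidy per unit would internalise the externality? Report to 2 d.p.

Social marginal benefit = demand + MEB = 105.54 - 0.30q.
Set SMB = MC: 105.54 - 0.30q = 10.54 + 2.99q → q* = 28.8754.
The Pigouvian subsidy equals MEB at q*: 15.26 + 0.33×28.8754 = 24.7889.

subsidy = 24.79 per unit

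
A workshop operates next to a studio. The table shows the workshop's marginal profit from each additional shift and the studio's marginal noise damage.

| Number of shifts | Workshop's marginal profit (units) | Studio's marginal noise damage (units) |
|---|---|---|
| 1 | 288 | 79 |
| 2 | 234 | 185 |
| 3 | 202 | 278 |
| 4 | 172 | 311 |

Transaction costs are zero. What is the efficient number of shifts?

2

Bargaining reaches the level where marginal profit last exceeds marginal noise damage.
That holds through level 2 (234 ≥ 185) but not at 3 (202 < 278).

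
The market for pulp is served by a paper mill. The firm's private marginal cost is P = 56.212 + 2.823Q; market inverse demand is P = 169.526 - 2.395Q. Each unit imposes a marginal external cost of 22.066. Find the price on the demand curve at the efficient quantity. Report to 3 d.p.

P = 127.644

Social marginal cost = private MC + MEC = 78.278 + 2.823Q.
Set SMC = demand: 78.278 + 2.823Q = 169.526 - 2.395Q → Q* = 17.4872.
Consumer price on the demand curve at Q*: 169.526 − 2.395×17.4872 = 127.6442.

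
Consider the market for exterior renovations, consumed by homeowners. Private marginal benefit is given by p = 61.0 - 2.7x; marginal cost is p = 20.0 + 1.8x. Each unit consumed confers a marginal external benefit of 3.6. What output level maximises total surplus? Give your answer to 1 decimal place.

x* = 9.9

Social marginal benefit = demand + MEB = 64.6 - 2.7x.
Set SMB = MC: 64.6 - 2.7x = 20.0 + 1.8x → x* = 9.9111.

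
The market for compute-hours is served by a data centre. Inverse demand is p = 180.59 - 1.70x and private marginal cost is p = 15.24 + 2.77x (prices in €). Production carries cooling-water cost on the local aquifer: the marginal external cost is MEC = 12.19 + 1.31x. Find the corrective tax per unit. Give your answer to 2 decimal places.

Social marginal cost = private MC + MEC = 27.43 + 4.08x.
Set SMC = demand: 27.43 + 4.08x = 180.59 - 1.70x → x* = 26.4983.
The Pigouvian tax equals MEC at x*: 12.19 + 1.31×26.4983 = 46.9028.

tax = €46.90 per unit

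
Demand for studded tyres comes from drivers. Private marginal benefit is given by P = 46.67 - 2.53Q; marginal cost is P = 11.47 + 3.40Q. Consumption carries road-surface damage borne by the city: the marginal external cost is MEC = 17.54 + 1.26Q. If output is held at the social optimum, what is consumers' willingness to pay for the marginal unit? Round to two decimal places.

P = 40.46

Social marginal benefit = demand − MEC = 29.13 - 3.79Q.
Set SMB = MC: 29.13 - 3.79Q = 11.47 + 3.40Q → Q* = 2.4562.
Consumer price on the demand curve at Q*: 46.67 − 2.53×2.4562 = 40.4558.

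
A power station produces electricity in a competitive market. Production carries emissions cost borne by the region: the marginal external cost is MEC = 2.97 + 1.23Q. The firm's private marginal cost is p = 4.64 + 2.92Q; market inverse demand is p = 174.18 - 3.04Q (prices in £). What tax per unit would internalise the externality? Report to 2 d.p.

tax = £31.47 per unit

Social marginal cost = private MC + MEC = 7.61 + 4.15Q.
Set SMC = demand: 7.61 + 4.15Q = 174.18 - 3.04Q → Q* = 23.1669.
The Pigouvian tax equals MEC at Q*: 2.97 + 1.23×23.1669 = 31.4653.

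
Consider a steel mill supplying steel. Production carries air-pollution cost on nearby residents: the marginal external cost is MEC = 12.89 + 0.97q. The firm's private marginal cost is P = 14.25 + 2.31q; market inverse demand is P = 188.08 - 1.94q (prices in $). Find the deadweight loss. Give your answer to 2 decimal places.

Market equilibrium (private): 14.25 + 2.31q = 188.08 - 1.94q → q_m = 40.9012.
Social marginal cost = private MC + MEC = 27.14 + 3.28q.
Set SMC = demand: 27.14 + 3.28q = 188.08 - 1.94q → q* = 30.8314.
The welfare-loss triangle has base |q_m − q*| and height MEC(q_m) (the vertical gap between SMC and demand is zero at q* and MEC at q_m).
DWL = ½ × 10.0698 × 52.5641 = 264.6550.

DWL = $264.65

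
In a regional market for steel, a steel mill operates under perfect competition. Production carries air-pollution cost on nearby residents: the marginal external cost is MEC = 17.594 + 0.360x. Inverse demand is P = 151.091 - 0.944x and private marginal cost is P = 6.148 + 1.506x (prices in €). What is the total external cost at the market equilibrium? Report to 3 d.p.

Market equilibrium (private): 6.148 + 1.506x = 151.091 - 0.944x → x_m = 59.1604.
Total external cost = ∫₀^{x_m} (17.594 + 0.360x) dx = 17.594×59.1604 + ½×0.360×59.1604² = 1670.8596.

€1670.860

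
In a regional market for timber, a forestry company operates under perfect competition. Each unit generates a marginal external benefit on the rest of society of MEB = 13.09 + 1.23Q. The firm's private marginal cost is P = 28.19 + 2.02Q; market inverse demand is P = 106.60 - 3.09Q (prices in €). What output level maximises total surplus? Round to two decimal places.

Q* = 23.58

Social marginal cost = private MC − MEB = 15.10 + 0.79Q.
Set SMC = demand: 15.10 + 0.79Q = 106.60 - 3.09Q → Q* = 23.5825.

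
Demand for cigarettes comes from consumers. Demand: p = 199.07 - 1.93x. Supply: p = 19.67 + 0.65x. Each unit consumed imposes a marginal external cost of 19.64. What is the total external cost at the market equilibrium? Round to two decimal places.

Market equilibrium (private): 19.67 + 0.65x = 199.07 - 1.93x → x_m = 69.5349.
Total external cost = MEC × x_m = 19.64 × 69.5349 = 1365.6654.

1365.67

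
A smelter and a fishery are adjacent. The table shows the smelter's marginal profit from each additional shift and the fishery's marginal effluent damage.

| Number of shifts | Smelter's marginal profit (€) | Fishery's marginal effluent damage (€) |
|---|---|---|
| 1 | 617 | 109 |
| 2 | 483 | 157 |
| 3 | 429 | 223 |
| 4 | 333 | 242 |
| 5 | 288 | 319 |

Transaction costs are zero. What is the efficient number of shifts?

Bargaining reaches the level where marginal profit last exceeds marginal effluent damage.
That holds through level 4 (333 ≥ 242) but not at 5 (288 < 319).

4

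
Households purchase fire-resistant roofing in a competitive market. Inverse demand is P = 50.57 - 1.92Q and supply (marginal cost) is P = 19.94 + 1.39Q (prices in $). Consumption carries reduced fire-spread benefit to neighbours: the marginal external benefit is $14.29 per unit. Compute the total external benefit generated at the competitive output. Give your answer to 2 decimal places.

Market equilibrium (private): 19.94 + 1.39Q = 50.57 - 1.92Q → Q_m = 9.2538.
Total external benefit = MEB × Q_m = 14.29 × 9.2538 = 132.2368.

$132.24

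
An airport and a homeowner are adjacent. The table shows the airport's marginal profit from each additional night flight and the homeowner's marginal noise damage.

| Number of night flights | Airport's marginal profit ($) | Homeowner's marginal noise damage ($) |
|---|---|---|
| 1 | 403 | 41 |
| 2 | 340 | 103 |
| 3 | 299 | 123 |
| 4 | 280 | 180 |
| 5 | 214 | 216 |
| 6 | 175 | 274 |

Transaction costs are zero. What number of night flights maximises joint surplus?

Bargaining reaches the level where marginal profit last exceeds marginal noise damage.
That holds through level 4 (280 ≥ 180) but not at 5 (214 < 216).

4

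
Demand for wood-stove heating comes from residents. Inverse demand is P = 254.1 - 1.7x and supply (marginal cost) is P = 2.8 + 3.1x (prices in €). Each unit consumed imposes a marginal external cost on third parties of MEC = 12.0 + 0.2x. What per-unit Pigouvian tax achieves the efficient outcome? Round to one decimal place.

Social marginal benefit = demand − MEC = 242.1 - 1.9x.
Set SMB = MC: 242.1 - 1.9x = 2.8 + 3.1x → x* = 47.8600.
The Pigouvian tax equals MEC at x*: 12.0 + 0.2×47.8600 = 21.5720.

tax = €21.6 per unit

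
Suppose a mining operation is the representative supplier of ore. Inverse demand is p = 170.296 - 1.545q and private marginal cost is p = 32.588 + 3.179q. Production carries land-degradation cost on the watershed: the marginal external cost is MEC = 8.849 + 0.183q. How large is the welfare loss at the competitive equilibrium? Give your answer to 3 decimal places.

Market equilibrium (private): 32.588 + 3.179q = 170.296 - 1.545q → q_m = 29.1507.
Social marginal cost = private MC + MEC = 41.437 + 3.362q.
Set SMC = demand: 41.437 + 3.362q = 170.296 - 1.545q → q* = 26.2602.
Height of the DWL triangle at q_m is SMC(q_m) − demand(q_m) = MEC(q_m) = 14.1836.
DWL = ½ × 2.8905 × 14.1836 = 20.4988.

DWL = 20.499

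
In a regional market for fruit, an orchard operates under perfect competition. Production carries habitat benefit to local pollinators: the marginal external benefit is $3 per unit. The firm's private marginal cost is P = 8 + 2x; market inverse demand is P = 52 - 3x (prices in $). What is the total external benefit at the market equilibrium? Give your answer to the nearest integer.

$26

Market equilibrium (private): 8 + 2x = 52 - 3x → x_m = 8.8000.
Total external benefit = MEB × x_m = 3 × 8.8000 = 26.4000.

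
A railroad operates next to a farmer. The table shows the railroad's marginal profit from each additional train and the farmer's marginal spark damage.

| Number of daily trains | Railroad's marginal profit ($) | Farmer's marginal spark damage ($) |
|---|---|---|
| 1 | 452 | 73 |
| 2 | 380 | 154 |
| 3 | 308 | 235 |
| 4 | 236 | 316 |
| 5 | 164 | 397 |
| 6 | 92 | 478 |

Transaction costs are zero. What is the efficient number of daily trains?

3

Bargaining reaches the level where marginal profit last exceeds marginal spark damage.
That holds through level 3 (308 ≥ 235) but not at 4 (236 < 316).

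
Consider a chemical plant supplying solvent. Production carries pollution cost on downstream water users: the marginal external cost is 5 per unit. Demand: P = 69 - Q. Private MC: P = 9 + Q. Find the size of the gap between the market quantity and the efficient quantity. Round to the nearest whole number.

Market equilibrium (private): 9 + Q = 69 - Q → Q_m = 30.0000.
Social marginal cost = private MC + MEC = 14 + Q.
Set SMC = demand: 14 + Q = 69 - Q → Q* = 27.5000.
Gap = |30.0000 − 27.5000| = 2.5000.

3 units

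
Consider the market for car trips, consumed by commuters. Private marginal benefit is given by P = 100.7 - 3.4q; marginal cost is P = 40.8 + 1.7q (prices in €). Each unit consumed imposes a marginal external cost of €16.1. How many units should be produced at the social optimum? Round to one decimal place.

Social marginal benefit = demand − MEC = 84.6 - 3.4q.
Set SMB = MC: 84.6 - 3.4q = 40.8 + 1.7q → q* = 8.5882.

q* = 8.6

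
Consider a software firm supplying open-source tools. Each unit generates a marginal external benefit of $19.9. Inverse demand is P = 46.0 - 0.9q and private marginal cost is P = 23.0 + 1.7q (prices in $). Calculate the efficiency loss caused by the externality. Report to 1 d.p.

Market equilibrium (private): 23.0 + 1.7q = 46.0 - 0.9q → q_m = 8.8462.
Social marginal cost = private MC − MEB = 3.1 + 1.7q.
Set SMC = demand: 3.1 + 1.7q = 46.0 - 0.9q → q* = 16.5000.
The welfare-loss triangle has base |q_m − q*| and height MEB(q_m) (the vertical gap between SMC and demand is zero at q* and MEB at q_m).
DWL = ½ × 7.6538 × 19.9000 = 76.1553.

DWL = $76.2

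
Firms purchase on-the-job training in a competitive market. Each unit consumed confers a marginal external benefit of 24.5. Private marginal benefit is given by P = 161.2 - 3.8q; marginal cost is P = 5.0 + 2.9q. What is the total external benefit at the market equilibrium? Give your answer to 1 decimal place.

Market equilibrium (private): 5.0 + 2.9q = 161.2 - 3.8q → q_m = 23.3134.
Total external benefit = MEB × q_m = 24.5 × 23.3134 = 571.1783.

571.2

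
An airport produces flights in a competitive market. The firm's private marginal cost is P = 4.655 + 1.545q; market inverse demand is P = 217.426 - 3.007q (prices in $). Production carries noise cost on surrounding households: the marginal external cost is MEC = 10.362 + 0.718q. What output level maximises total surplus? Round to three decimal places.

Social marginal cost = private MC + MEC = 15.017 + 2.263q.
Set SMC = demand: 15.017 + 2.263q = 217.426 - 3.007q → q* = 38.4078.

q* = 38.408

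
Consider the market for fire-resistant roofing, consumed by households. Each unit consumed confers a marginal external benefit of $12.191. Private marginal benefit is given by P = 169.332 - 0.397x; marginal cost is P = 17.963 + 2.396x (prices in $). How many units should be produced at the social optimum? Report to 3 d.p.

x* = 58.561

Social marginal benefit = demand + MEB = 181.523 - 0.397x.
Set SMB = MC: 181.523 - 0.397x = 17.963 + 2.396x → x* = 58.5607.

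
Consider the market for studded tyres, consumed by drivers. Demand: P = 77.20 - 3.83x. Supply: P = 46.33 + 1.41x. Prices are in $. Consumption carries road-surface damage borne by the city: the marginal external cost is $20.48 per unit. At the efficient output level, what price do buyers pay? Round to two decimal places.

Social marginal benefit = demand − MEC = 56.72 - 3.83x.
Set SMB = MC: 56.72 - 3.83x = 46.33 + 1.41x → x* = 1.9828.
Consumer price on the demand curve at x*: 77.20 − 3.83×1.9828 = 69.6059.

P = $69.61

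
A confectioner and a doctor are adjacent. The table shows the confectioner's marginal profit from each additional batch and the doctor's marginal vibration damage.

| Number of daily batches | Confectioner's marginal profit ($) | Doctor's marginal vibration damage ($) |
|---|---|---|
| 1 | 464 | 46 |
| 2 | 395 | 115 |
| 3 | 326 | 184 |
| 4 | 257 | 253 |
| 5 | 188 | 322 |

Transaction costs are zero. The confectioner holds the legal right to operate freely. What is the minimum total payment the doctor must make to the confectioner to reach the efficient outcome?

Left alone the confectioner would choose level 5 (marginal profit stays positive).
Efficient level: k* = 4 (marginal profit ≥ marginal vibration damage through 4).
The doctor must at least cover the confectioner's forgone profit from cutting 5→4: 188 = 188.

$188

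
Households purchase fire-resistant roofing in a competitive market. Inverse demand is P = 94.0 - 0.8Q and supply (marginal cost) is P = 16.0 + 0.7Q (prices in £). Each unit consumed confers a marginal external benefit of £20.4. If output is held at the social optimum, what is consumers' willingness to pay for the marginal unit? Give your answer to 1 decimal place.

Social marginal benefit = demand + MEB = 114.4 - 0.8Q.
Set SMB = MC: 114.4 - 0.8Q = 16.0 + 0.7Q → Q* = 65.6000.
Consumer price on the demand curve at Q*: 94.0 − 0.8×65.6000 = 41.5200.

P = £41.5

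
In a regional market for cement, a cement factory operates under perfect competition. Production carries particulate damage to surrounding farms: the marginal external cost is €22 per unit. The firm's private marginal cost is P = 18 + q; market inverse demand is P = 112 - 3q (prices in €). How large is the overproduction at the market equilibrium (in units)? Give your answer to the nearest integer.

6 units

Market equilibrium (private): 18 + q = 112 - 3q → q_m = 23.5000.
Social marginal cost = private MC + MEC = 40 + q.
Set SMC = demand: 40 + q = 112 - 3q → q* = 18.0000.
Gap = |23.5000 − 18.0000| = 5.5000.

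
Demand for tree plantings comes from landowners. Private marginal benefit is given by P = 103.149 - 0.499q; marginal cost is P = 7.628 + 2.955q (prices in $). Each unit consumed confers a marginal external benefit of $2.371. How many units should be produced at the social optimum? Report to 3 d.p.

q* = 28.342

Social marginal benefit = demand + MEB = 105.520 - 0.499q.
Set SMB = MC: 105.520 - 0.499q = 7.628 + 2.955q → q* = 28.3416.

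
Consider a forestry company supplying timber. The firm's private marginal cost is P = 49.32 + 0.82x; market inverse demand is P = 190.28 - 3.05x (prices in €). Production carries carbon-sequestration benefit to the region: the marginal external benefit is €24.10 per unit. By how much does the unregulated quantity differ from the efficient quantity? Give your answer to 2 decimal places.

Market equilibrium (private): 49.32 + 0.82x = 190.28 - 3.05x → x_m = 36.4238.
Social marginal cost = private MC − MEB = 25.22 + 0.82x.
Set SMC = demand: 25.22 + 0.82x = 190.28 - 3.05x → x* = 42.6512.
Gap = |36.4238 − 42.6512| = 6.2274.

6.23 units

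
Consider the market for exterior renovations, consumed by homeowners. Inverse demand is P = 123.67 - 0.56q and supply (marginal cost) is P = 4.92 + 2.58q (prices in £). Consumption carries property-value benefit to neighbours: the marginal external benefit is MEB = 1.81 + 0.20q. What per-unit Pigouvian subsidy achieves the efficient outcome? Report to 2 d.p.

subsidy = £10.01 per unit

Social marginal benefit = demand + MEB = 125.48 - 0.36q.
Set SMB = MC: 125.48 - 0.36q = 4.92 + 2.58q → q* = 41.0068.
The Pigouvian subsidy equals MEB at q*: 1.81 + 0.20×41.0068 = 10.0114.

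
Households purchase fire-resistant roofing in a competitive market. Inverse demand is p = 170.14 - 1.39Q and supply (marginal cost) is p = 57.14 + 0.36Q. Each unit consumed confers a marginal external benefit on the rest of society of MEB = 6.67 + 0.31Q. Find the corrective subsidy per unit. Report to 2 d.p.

subsidy = 32.43 per unit

Social marginal benefit = demand + MEB = 176.81 - 1.08Q.
Set SMB = MC: 176.81 - 1.08Q = 57.14 + 0.36Q → Q* = 83.1042.
The Pigouvian subsidy equals MEB at Q*: 6.67 + 0.31×83.1042 = 32.4323.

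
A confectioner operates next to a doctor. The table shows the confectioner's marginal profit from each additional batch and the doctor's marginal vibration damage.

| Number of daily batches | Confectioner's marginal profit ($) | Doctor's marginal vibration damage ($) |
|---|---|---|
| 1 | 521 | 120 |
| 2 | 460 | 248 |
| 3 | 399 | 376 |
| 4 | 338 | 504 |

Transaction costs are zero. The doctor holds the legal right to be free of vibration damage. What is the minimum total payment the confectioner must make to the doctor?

Efficient level: marginal profit ≥ marginal vibration damage through level 3, so k* = 3.
With the doctor holding the right, the confectioner must at least compensate total damage at k*: 120 + 248 + 376 = 744.

$744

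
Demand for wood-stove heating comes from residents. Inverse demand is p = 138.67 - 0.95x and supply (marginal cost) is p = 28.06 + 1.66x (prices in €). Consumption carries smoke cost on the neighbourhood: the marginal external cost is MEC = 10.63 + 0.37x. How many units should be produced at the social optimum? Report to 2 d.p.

x* = 33.55

Social marginal benefit = demand − MEC = 128.04 - 1.32x.
Set SMB = MC: 128.04 - 1.32x = 28.06 + 1.66x → x* = 33.5503.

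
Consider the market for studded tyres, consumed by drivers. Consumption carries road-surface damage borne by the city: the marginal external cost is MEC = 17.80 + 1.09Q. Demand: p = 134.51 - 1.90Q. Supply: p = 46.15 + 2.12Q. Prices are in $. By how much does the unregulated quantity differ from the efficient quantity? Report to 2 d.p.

Market equilibrium (private): 46.15 + 2.12Q = 134.51 - 1.90Q → Q_m = 21.9801.
Social marginal benefit = demand − MEC = 116.71 - 2.99Q.
Set SMB = MC: 116.71 - 2.99Q = 46.15 + 2.12Q → Q* = 13.8082.
Gap = |21.9801 − 13.8082| = 8.1719.

8.17 units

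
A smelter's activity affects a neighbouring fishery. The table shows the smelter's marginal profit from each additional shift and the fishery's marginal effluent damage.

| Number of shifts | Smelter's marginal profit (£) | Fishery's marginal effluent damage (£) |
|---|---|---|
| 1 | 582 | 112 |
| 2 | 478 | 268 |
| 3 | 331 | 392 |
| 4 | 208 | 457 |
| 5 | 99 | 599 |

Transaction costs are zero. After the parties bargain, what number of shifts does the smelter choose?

2

Bargaining reaches the level where marginal profit last exceeds marginal effluent damage.
That holds through level 2 (478 ≥ 268) but not at 3 (331 < 392).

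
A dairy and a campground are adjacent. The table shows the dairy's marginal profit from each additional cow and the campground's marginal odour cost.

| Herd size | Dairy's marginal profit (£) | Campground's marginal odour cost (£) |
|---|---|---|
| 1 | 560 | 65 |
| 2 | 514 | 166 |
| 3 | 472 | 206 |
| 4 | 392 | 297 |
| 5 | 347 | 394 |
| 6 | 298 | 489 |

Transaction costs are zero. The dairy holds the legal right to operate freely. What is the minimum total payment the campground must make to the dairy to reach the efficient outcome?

Left alone the dairy would choose level 6 (marginal profit stays positive).
Efficient level: k* = 4 (marginal profit ≥ marginal odour cost through 4).
The campground must at least cover the dairy's forgone profit from cutting 6→4: 347 + 298 = 645.

£645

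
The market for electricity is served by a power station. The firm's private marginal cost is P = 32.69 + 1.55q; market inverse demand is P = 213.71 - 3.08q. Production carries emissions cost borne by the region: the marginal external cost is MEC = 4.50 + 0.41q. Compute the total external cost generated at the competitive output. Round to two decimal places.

489.30

Market equilibrium (private): 32.69 + 1.55q = 213.71 - 3.08q → q_m = 39.0972.
Total external cost = ∫₀^{q_m} (4.50 + 0.41q) dq = 4.50×39.0972 + ½×0.41×39.0972² = 489.2986.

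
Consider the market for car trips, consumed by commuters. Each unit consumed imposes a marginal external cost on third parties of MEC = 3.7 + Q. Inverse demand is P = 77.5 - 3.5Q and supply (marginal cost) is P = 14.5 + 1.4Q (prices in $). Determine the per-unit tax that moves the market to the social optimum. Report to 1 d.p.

tax = $13.8 per unit

Social marginal benefit = demand − MEC = 73.8 - 4.5Q.
Set SMB = MC: 73.8 - 4.5Q = 14.5 + 1.4Q → Q* = 10.0508.
The Pigouvian tax equals MEC at Q*: 3.7 + 1.0×10.0508 = 13.7508.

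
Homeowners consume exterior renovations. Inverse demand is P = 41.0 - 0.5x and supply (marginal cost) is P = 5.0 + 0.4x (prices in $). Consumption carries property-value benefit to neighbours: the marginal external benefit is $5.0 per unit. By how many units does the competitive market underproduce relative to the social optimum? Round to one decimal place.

Market equilibrium (private): 5.0 + 0.4x = 41.0 - 0.5x → x_m = 40.0000.
Social marginal benefit = demand + MEB = 46.0 - 0.5x.
Set SMB = MC: 46.0 - 0.5x = 5.0 + 0.4x → x* = 45.5556.
Gap = |40.0000 − 45.5556| = 5.5556.

5.6 units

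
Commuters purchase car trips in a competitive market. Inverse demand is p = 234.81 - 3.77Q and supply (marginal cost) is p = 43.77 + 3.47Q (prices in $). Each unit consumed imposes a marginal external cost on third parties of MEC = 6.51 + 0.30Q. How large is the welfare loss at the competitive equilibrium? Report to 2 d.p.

DWL = $13.80

Market equilibrium (private): 43.77 + 3.47Q = 234.81 - 3.77Q → Q_m = 26.3867.
Social marginal benefit = demand − MEC = 228.30 - 4.07Q.
Set SMB = MC: 228.30 - 4.07Q = 43.77 + 3.47Q → Q* = 24.4735.
Between Q* and Q_m the wedge MC − SMB runs linearly from 0 to MEC(Q_m), so the loss is a triangle.
DWL = ½ × 1.9132 × 14.4260 = 13.7999.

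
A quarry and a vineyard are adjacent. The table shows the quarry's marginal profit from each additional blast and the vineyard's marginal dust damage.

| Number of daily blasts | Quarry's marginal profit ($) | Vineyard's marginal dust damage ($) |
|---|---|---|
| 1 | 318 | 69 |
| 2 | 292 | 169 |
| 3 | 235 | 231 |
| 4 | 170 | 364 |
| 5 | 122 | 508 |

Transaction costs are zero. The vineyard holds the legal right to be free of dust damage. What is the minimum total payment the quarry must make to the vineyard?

Efficient level: marginal profit ≥ marginal dust damage through level 3, so k* = 3.
With the vineyard holding the right, the quarry must at least compensate total damage at k*: 69 + 169 + 231 = 469.

$469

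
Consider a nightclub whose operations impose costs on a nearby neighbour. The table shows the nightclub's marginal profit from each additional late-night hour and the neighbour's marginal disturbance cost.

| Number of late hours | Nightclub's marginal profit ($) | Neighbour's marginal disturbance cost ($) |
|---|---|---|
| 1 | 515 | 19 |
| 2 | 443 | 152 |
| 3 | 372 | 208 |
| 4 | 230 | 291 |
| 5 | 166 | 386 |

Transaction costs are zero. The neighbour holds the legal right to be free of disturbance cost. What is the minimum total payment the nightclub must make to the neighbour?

$379

Efficient level: marginal profit ≥ marginal disturbance cost through level 3, so k* = 3.
With the neighbour holding the right, the nightclub must at least compensate total damage at k*: 19 + 152 + 208 = 379.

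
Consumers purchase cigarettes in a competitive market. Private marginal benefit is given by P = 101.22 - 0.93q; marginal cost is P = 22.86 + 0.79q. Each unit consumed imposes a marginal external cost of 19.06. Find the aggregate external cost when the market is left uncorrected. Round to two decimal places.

868.34

Market equilibrium (private): 22.86 + 0.79q = 101.22 - 0.93q → q_m = 45.5581.
Total external cost = MEC × q_m = 19.06 × 45.5581 = 868.3374.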